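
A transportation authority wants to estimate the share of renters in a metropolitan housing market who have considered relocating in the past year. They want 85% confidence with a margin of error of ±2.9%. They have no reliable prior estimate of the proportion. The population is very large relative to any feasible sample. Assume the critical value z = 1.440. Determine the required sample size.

617

With no prior estimate, use p = 0.5, giving p(1−p) = 0.25.
n = z²·p(1−p)/E² = 1.440² × 0.2500 / 0.029² = 2.0736 × 0.2500 / 0.000841 ≈ 616.41.
Rounding up gives n = 617.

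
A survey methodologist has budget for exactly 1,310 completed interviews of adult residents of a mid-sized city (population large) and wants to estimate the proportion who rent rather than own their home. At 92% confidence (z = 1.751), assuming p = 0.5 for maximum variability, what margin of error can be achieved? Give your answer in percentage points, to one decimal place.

2.4

SE(p̂) = √[p(1−p)/n] = √[0.2500/1310] = 0.01381.
E = z × SE = 1.751 × 0.01381 = 0.02419, or 2.4 percentage points.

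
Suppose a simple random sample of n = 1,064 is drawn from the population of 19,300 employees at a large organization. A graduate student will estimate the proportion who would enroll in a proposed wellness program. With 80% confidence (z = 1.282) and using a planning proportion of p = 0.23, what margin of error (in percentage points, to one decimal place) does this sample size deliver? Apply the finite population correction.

1.6

Finite-population factor: (N−n)/(N−1) = (19300−1064)/(19300−1) = 0.9449.
SE(p̂) = √[p(1−p)/n · (N−n)/(N−1)] = √[0.1771/1064 × 0.9449] = 0.01254.
E = z × SE = 1.282 × 0.01254 = 0.01608 ≈ 1.6 percentage points.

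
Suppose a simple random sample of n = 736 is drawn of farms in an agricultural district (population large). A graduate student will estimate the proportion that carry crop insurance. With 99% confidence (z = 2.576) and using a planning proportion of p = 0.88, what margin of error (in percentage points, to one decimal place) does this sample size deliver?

3.1

SE(p̂) = √[p(1−p)/n] = √[0.1056/736] = 0.01198.
E = z × SE = 2.576 × 0.01198 = 0.03086, or 3.1 percentage points.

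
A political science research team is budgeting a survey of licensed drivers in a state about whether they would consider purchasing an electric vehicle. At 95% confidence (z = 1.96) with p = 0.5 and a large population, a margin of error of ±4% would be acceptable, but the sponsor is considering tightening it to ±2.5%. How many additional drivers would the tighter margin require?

936

At ±4%: n = 1.96² × 0.2500 / 0.040² ≈ 600.25 → 601.
At ±2.5%: n = 1.96² × 0.2500 / 0.025² ≈ 1536.64 → 1537.
Additional respondents: 1537 − 601 = 936.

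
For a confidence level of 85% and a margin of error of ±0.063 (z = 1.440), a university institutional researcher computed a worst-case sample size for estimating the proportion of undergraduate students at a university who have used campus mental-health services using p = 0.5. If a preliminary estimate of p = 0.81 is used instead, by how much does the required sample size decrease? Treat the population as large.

Conservative (p = 0.5): n = 1.440² × 0.25 / 0.063² ≈ 130.61 → 131.
Using p = 0.81: p(1−p) = 0.1539, so n = 1.440² × 0.1539 / 0.063² ≈ 80.40 → 81.
Reduction: 131 − 81 = 50.

50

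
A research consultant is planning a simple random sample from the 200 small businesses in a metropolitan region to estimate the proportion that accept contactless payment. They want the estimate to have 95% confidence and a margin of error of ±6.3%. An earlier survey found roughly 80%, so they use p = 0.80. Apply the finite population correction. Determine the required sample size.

For 95% confidence, z = 1.960.
Unadjusted: n₀ = 1.960² × 0.80 × 0.20 / 0.063² ≈ 154.86, so n₀ = 155.
Finite population correction with N = 200: n = n₀ / (1 + (n₀−1)/N) = 155 / (1 + 154/200) = 155 / 1.7700 ≈ 87.57.
Rounding up, n = 88.

88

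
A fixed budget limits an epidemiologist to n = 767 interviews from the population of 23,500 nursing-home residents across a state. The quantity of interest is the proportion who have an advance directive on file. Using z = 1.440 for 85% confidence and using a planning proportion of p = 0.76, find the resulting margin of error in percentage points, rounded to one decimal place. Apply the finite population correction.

2.2

Finite-population factor: (N−n)/(N−1) = (23500−767)/(23500−1) = 0.9674.
SE(p̂) = √[p(1−p)/n · (N−n)/(N−1)] = √[0.1824/767 × 0.9674] = 0.01517.
E = z × SE = 1.440 × 0.01517 = 0.02184 ≈ 2.2 percentage points.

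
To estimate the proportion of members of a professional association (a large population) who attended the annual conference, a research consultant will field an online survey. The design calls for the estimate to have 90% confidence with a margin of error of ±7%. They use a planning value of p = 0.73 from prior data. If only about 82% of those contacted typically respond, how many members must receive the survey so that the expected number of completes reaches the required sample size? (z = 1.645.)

Completed interviews needed: n₀ = 1.645² × 0.1971 / 0.070² ≈ 108.85 → 109.
At an 82% response rate, contacts needed = 109 / 0.82 ≈ 132.93 → 133.

133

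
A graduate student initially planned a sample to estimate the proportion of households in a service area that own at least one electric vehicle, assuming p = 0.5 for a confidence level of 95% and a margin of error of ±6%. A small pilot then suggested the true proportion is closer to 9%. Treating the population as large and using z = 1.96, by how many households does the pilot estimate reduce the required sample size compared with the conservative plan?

Conservative (p = 0.5): n = 1.96² × 0.25 / 0.060² ≈ 266.78 → 267.
Using p = 0.09: p(1−p) = 0.0819, so n = 1.96² × 0.0819 / 0.060² ≈ 87.40 → 88.
Reduction: 267 − 88 = 179.

179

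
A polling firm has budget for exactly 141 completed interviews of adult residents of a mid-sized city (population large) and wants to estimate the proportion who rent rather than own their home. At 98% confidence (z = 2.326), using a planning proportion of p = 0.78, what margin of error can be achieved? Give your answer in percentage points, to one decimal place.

SE(p̂) = √[p(1−p)/n] = √[0.1716/141] = 0.03489.
E = z × SE = 2.326 × 0.03489 = 0.08114, or 8.1 percentage points.

8.1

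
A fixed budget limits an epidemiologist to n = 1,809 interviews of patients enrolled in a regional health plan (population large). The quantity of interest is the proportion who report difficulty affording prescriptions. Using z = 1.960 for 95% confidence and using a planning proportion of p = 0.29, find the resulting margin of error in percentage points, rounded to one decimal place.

2.1

SE(p̂) = √[p(1−p)/n] = √[0.2059/1809] = 0.01067.
E = z × SE = 1.960 × 0.01067 = 0.02091, or 2.1 percentage points.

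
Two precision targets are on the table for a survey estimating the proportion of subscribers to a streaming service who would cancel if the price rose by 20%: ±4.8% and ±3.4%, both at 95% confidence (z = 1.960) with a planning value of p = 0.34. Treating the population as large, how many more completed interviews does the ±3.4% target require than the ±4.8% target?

At ±4.8%: n = 1.960² × 0.2244 / 0.048² ≈ 374.16 → 375.
At ±3.4%: n = 1.960² × 0.2244 / 0.034² ≈ 745.72 → 746.
Additional respondents: 746 − 375 = 371.

371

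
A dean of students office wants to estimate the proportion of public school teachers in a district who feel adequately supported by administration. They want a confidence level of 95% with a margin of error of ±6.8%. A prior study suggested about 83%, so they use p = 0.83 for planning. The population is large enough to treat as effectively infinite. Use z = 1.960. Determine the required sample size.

118

With p = 0.83, p(1−p) = 0.1411.
n = z²·p(1−p)/E² = 1.960² × 0.1411 / 0.068² = 3.8416 × 0.1411 / 0.004624 ≈ 117.23.
Rounding up gives n = 118.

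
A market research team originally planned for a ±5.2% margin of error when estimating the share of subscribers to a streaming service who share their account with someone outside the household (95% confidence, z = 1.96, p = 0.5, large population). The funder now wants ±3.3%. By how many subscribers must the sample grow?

At ±5.2%: n = 1.96² × 0.2500 / 0.052² ≈ 355.18 → 356.
At ±3.3%: n = 1.96² × 0.2500 / 0.033² ≈ 881.91 → 882.
Additional respondents: 882 − 356 = 526.

526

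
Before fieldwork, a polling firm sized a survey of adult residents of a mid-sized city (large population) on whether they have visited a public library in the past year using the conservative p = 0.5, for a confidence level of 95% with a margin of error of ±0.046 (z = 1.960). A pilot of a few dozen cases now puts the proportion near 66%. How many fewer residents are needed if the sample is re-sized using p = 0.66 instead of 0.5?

46

Conservative (p = 0.5): n = 1.960² × 0.25 / 0.046² ≈ 453.88 → 454.
Using p = 0.66: p(1−p) = 0.2244, so n = 1.960² × 0.2244 / 0.046² ≈ 407.40 → 408.
Reduction: 454 − 408 = 46.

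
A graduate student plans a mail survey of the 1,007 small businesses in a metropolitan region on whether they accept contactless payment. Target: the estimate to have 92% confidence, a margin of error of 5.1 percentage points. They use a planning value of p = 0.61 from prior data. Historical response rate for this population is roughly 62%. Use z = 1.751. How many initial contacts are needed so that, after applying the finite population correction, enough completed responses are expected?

Completed interviews needed (unadjusted): n₀ = 1.751² × 0.2379 / 0.051² ≈ 280.43 → 281.
FPC for N = 1,007: n = 281 / (1 + 280/1007) = 281 / 1.2781 ≈ 219.87 → 220.
At a 62% response rate, contacts needed = 220 / 0.62 ≈ 354.84 → 355.

355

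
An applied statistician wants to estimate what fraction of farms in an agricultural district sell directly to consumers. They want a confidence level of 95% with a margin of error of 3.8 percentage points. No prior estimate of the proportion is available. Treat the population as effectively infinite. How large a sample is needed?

666

For 95% confidence, z = 1.960.
With no prior estimate, use p = 0.5, giving p(1−p) = 0.25.
n = z²·p(1−p)/E² = 1.960² × 0.2500 / 0.038² = 3.8416 × 0.2500 / 0.001444 ≈ 665.10.
Rounding up gives n = 666.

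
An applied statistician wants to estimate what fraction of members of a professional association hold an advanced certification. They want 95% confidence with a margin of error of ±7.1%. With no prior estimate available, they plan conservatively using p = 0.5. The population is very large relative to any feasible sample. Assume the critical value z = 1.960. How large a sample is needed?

With p = 0.5, p(1−p) = 0.25.
n = z²·p(1−p)/E² = 1.960² × 0.2500 / 0.071² = 3.8416 × 0.2500 / 0.005041 ≈ 190.52.
Rounding up gives n = 191.

191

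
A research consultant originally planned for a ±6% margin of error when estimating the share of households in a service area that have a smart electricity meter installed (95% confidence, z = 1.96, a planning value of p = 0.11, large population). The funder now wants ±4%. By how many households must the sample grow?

131

At ±6%: n = 1.96² × 0.0979 / 0.060² ≈ 104.47 → 105.
At ±4%: n = 1.96² × 0.0979 / 0.040² ≈ 235.06 → 236.
Additional respondents: 236 − 105 = 131.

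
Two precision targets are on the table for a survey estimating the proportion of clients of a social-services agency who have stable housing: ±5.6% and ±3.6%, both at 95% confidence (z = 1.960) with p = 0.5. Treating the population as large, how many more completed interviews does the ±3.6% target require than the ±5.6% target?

435

At ±5.6%: n = 1.960² × 0.2500 / 0.056² ≈ 306.25 → 307.
At ±3.6%: n = 1.960² × 0.2500 / 0.036² ≈ 741.05 → 742.
Additional respondents: 742 − 307 = 435.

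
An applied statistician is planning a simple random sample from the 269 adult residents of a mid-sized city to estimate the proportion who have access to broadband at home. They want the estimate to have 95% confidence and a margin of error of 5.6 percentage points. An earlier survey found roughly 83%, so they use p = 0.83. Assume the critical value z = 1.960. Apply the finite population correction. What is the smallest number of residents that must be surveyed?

Unadjusted: n₀ = 1.960² × 0.83 × 0.17 / 0.056² ≈ 172.85, so n₀ = 173.
Finite population correction with N = 269: n = n₀ / (1 + (n₀−1)/N) = 173 / (1 + 172/269) = 173 / 1.6394 ≈ 105.53.
Rounding up, n = 106.

106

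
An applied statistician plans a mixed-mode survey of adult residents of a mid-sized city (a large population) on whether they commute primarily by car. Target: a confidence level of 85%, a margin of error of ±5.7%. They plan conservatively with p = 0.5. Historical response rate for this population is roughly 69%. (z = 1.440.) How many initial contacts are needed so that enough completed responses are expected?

Completed interviews needed: n₀ = 1.440² × 0.2500 / 0.057² ≈ 159.56 → 160.
At a 69% response rate, contacts needed = 160 / 0.69 ≈ 231.88 → 232.

232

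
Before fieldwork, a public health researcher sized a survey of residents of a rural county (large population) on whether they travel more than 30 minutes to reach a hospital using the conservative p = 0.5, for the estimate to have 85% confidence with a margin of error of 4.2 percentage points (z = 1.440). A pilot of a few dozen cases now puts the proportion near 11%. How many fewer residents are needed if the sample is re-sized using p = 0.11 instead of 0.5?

178

Conservative (p = 0.5): n = 1.440² × 0.25 / 0.042² ≈ 293.88 → 294.
Using p = 0.11: p(1−p) = 0.0979, so n = 1.440² × 0.0979 / 0.042² ≈ 115.08 → 116.
Reduction: 294 − 116 = 178.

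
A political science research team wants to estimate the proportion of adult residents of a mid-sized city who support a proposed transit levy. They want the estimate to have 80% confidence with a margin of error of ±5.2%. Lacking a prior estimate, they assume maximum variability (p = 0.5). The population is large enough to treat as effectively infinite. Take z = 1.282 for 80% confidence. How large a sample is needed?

With p = 0.5, p(1−p) = 0.25.
n = z²·p(1−p)/E² = 1.282² × 0.2500 / 0.052² = 1.6435 × 0.2500 / 0.002704 ≈ 151.95.
Rounding up gives n = 152.

152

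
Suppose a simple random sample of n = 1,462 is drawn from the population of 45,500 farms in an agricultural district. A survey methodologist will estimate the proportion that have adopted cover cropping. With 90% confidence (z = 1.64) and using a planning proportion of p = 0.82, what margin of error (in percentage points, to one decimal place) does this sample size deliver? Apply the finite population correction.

Finite-population factor: (N−n)/(N−1) = (45500−1462)/(45500−1) = 0.9679.
SE(p̂) = √[p(1−p)/n · (N−n)/(N−1)] = √[0.1476/1462 × 0.9679] = 0.00989.
E = z × SE = 1.64 × 0.00989 = 0.01621 ≈ 1.6 percentage points.

1.6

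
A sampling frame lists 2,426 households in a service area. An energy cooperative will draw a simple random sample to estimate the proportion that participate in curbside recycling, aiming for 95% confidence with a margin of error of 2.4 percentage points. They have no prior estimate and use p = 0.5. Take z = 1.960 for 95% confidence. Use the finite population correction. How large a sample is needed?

989

Unadjusted: n₀ = 1.960² × 0.50 × 0.50 / 0.024² ≈ 1667.36, so n₀ = 1668.
Finite population correction with N = 2,426: n = n₀ / (1 + (n₀−1)/N) = 1668 / (1 + 1667/2426) = 1668 / 1.6871 ≈ 988.66.
Rounding up, n = 989.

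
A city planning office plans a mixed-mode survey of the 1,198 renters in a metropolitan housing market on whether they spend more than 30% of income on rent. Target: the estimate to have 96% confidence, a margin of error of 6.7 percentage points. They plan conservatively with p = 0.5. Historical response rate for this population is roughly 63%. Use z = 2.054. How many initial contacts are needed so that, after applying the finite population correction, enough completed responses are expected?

313

Completed interviews needed (unadjusted): n₀ = 2.054² × 0.2500 / 0.067² ≈ 234.96 → 235.
FPC for N = 1,198: n = 235 / (1 + 234/1198) = 235 / 1.1953 ≈ 196.60 → 197.
At a 63% response rate, contacts needed = 197 / 0.63 ≈ 312.70 → 313.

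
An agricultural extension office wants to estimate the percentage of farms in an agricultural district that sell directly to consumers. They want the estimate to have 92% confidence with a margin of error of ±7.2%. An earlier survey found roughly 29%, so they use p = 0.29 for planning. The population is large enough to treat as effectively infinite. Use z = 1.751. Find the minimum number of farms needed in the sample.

With p = 0.29, p(1−p) = 0.2059.
n = z²·p(1−p)/E² = 1.751² × 0.2059 / 0.072² = 3.0660 × 0.2059 / 0.005184 ≈ 121.78.
Rounding up gives n = 122.

122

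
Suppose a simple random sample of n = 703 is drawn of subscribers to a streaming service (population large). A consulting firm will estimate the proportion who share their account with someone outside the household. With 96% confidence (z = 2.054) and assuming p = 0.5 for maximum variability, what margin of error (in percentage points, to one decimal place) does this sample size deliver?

SE(p̂) = √[p(1−p)/n] = √[0.2500/703] = 0.01886.
E = z × SE = 2.054 × 0.01886 = 0.03873, or 3.9 percentage points.

3.9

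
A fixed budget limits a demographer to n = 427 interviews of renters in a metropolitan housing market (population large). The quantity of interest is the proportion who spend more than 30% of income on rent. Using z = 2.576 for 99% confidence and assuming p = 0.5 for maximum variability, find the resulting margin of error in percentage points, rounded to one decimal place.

SE(p̂) = √[p(1−p)/n] = √[0.2500/427] = 0.02420.
E = z × SE = 2.576 × 0.02420 = 0.06233, or 6.2 percentage points.

6.2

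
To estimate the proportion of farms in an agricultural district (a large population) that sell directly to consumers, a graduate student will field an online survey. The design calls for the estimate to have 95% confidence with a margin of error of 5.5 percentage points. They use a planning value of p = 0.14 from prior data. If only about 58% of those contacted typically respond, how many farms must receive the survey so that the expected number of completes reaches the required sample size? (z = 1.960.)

Completed interviews needed: n₀ = 1.960² × 0.1204 / 0.055² ≈ 152.90 → 153.
At a 58% response rate, contacts needed = 153 / 0.58 ≈ 263.79 → 264.

264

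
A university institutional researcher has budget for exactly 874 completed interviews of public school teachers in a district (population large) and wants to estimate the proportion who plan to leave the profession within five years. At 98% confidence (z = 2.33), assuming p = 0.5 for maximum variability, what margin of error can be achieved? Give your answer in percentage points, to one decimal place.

SE(p̂) = √[p(1−p)/n] = √[0.2500/874] = 0.01691.
E = z × SE = 2.33 × 0.01691 = 0.03941, or 3.9 percentage points.

3.9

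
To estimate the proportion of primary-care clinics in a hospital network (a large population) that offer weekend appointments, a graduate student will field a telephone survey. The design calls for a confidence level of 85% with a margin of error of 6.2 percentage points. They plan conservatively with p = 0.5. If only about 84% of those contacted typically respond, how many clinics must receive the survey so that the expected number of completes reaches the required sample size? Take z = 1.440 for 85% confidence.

Completed interviews needed: n₀ = 1.440² × 0.2500 / 0.062² ≈ 134.86 → 135.
At an 84% response rate, contacts needed = 135 / 0.84 ≈ 160.71 → 161.

161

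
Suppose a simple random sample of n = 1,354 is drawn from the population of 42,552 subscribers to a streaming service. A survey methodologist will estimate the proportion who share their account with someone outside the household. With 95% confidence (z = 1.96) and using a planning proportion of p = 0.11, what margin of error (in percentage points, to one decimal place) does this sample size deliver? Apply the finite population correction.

Finite-population factor: (N−n)/(N−1) = (42552−1354)/(42552−1) = 0.9682.
SE(p̂) = √[p(1−p)/n · (N−n)/(N−1)] = √[0.0979/1354 × 0.9682] = 0.00837.
E = z × SE = 1.96 × 0.00837 = 0.01640 ≈ 1.6 percentage points.

1.6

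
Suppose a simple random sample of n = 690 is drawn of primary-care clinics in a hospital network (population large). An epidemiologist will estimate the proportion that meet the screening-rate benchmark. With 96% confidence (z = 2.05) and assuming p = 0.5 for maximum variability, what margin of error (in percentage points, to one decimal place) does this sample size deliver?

3.9

SE(p̂) = √[p(1−p)/n] = √[0.2500/690] = 0.01903.
E = z × SE = 2.05 × 0.01903 = 0.03902, or 3.9 percentage points.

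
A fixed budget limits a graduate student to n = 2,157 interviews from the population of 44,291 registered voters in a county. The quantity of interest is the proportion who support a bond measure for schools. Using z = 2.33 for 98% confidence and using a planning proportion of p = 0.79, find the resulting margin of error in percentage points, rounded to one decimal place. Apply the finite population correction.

2.0

Finite-population factor: (N−n)/(N−1) = (44291−2157)/(44291−1) = 0.9513.
SE(p̂) = √[p(1−p)/n · (N−n)/(N−1)] = √[0.1659/2157 × 0.9513] = 0.00855.
E = z × SE = 2.33 × 0.00855 = 0.01993 ≈ 2.0 percentage points.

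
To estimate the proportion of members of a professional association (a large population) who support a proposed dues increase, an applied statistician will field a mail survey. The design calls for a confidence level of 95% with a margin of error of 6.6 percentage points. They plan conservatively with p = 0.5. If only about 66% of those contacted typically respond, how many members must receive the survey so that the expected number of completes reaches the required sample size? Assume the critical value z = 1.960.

335

Completed interviews needed: n₀ = 1.960² × 0.2500 / 0.066² ≈ 220.48 → 221.
At a 66% response rate, contacts needed = 221 / 0.66 ≈ 334.85 → 335.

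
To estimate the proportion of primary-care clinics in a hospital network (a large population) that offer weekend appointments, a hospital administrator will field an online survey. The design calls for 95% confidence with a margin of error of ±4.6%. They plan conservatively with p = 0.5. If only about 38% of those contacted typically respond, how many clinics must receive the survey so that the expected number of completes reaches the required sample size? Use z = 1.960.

Completed interviews needed: n₀ = 1.960² × 0.2500 / 0.046² ≈ 453.88 → 454.
At a 38% response rate, contacts needed = 454 / 0.38 ≈ 1194.74 → 1195.

1195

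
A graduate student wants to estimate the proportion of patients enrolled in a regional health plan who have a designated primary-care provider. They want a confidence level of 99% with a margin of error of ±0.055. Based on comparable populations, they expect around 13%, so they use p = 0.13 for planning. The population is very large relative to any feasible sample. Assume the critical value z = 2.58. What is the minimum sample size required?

249

With p = 0.13, p(1−p) = 0.1131.
n = z²·p(1−p)/E² = 2.58² × 0.1131 / 0.055² = 6.6564 × 0.1131 / 0.003025 ≈ 248.87.
Rounding up gives n = 249.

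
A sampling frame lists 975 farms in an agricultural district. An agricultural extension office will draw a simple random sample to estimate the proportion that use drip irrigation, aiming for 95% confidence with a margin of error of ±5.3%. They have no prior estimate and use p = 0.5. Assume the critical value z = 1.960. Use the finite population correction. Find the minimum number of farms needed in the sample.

Unadjusted: n₀ = 1.960² × 0.50 × 0.50 / 0.053² ≈ 341.90, so n₀ = 342.
Finite population correction with N = 975: n = n₀ / (1 + (n₀−1)/N) = 342 / (1 + 341/975) = 342 / 1.3497 ≈ 253.38.
Rounding up, n = 254.

254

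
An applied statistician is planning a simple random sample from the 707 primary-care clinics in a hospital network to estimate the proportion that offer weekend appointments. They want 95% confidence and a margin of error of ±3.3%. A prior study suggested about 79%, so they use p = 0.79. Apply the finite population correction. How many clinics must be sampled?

321

For 95% confidence, z = 1.960.
Unadjusted: n₀ = 1.960² × 0.79 × 0.21 / 0.033² ≈ 585.24, so n₀ = 586.
Finite population correction with N = 707: n = n₀ / (1 + (n₀−1)/N) = 586 / (1 + 585/707) = 586 / 1.8274 ≈ 320.67.
Rounding up, n = 321.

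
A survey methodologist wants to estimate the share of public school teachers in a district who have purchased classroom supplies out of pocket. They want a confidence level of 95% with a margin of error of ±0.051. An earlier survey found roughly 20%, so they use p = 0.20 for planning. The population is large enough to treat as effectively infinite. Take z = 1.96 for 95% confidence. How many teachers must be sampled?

237

With p = 0.20, p(1−p) = 0.1600.
n = z²·p(1−p)/E² = 1.96² × 0.1600 / 0.051² = 3.8416 × 0.1600 / 0.002601 ≈ 236.32.
Rounding up gives n = 237.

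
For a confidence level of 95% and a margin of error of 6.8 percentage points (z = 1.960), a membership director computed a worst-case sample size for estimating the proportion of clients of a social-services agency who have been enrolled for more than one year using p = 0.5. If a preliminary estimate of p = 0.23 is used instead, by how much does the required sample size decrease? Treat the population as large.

60

Conservative (p = 0.5): n = 1.960² × 0.25 / 0.068² ≈ 207.70 → 208.
Using p = 0.23: p(1−p) = 0.1771, so n = 1.960² × 0.1771 / 0.068² ≈ 147.13 → 148.
Reduction: 208 − 148 = 60.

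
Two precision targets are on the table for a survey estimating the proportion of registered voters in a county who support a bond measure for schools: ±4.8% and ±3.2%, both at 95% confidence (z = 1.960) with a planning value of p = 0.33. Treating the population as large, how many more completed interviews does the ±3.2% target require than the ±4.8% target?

At ±4.8%: n = 1.960² × 0.2211 / 0.048² ≈ 368.65 → 369.
At ±3.2%: n = 1.960² × 0.2211 / 0.032² ≈ 829.47 → 830.
Additional respondents: 830 − 369 = 461.

461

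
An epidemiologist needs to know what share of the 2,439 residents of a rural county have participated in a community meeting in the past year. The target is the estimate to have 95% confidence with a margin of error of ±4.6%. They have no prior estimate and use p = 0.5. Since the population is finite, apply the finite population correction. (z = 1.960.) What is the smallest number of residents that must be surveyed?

Unadjusted: n₀ = 1.960² × 0.50 × 0.50 / 0.046² ≈ 453.88, so n₀ = 454.
Finite population correction with N = 2,439: n = n₀ / (1 + (n₀−1)/N) = 454 / (1 + 453/2439) = 454 / 1.1857 ≈ 382.89.
Rounding up, n = 383.

383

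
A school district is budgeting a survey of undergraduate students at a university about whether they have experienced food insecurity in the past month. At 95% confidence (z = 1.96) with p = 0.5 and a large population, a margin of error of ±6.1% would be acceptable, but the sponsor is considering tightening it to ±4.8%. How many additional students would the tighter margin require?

158

At ±6.1%: n = 1.96² × 0.2500 / 0.061² ≈ 258.10 → 259.
At ±4.8%: n = 1.96² × 0.2500 / 0.048² ≈ 416.84 → 417.
Additional respondents: 417 − 259 = 158.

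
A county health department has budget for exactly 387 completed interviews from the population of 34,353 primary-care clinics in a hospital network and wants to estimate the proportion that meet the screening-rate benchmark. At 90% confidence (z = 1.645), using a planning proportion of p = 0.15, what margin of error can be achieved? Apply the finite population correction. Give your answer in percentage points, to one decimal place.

Finite-population factor: (N−n)/(N−1) = (34353−387)/(34353−1) = 0.9888.
SE(p̂) = √[p(1−p)/n · (N−n)/(N−1)] = √[0.1275/387 × 0.9888] = 0.01805.
E = z × SE = 1.645 × 0.01805 = 0.02969 ≈ 3.0 percentage points.

3.0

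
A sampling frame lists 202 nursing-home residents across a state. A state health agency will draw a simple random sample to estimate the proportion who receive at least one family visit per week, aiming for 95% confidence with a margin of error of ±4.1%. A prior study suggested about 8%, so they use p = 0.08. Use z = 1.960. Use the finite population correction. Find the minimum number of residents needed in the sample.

Unadjusted: n₀ = 1.960² × 0.08 × 0.92 / 0.041² ≈ 168.20, so n₀ = 169.
Finite population correction with N = 202: n = n₀ / (1 + (n₀−1)/N) = 169 / (1 + 168/202) = 169 / 1.8317 ≈ 92.26.
Rounding up, n = 93.

93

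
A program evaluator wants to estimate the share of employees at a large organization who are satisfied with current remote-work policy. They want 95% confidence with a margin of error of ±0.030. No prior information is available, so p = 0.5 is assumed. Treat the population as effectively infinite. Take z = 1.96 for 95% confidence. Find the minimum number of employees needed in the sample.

1068

With p = 0.5, p(1−p) = 0.25.
n = z²·p(1−p)/E² = 1.96² × 0.2500 / 0.030² = 3.8416 × 0.2500 / 0.000900 ≈ 1067.11.
Rounding up gives n = 1068.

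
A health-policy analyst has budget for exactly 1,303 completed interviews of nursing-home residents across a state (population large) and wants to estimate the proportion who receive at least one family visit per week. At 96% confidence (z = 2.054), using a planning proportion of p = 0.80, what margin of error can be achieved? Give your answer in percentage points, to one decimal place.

SE(p̂) = √[p(1−p)/n] = √[0.1600/1303] = 0.01108.
E = z × SE = 2.054 × 0.01108 = 0.02276, or 2.3 percentage points.

2.3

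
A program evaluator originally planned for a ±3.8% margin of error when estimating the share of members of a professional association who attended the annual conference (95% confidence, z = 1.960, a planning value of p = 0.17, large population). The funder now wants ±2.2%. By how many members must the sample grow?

744

At ±3.8%: n = 1.960² × 0.1411 / 0.038² ≈ 375.38 → 376.
At ±2.2%: n = 1.960² × 0.1411 / 0.022² ≈ 1119.94 → 1120.
Additional respondents: 1120 − 376 = 744.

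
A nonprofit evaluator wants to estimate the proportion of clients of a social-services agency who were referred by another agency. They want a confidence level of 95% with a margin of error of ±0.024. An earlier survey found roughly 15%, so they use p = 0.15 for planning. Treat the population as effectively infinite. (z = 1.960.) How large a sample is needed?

851

With p = 0.15, p(1−p) = 0.1275.
n = z²·p(1−p)/E² = 1.960² × 0.1275 / 0.024² = 3.8416 × 0.1275 / 0.000576 ≈ 850.35.
Rounding up gives n = 851.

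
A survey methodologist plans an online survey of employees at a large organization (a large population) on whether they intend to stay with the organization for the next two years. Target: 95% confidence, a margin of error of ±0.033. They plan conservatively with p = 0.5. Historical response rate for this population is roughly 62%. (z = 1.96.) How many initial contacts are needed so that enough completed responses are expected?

Completed interviews needed: n₀ = 1.96² × 0.2500 / 0.033² ≈ 881.91 → 882.
At a 62% response rate, contacts needed = 882 / 0.62 ≈ 1422.58 → 1423.

1423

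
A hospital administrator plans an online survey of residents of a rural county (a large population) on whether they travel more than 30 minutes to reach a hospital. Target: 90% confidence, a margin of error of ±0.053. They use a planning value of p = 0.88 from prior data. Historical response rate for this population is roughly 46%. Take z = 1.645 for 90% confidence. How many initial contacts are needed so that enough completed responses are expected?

222

Completed interviews needed: n₀ = 1.645² × 0.1056 / 0.053² ≈ 101.73 → 102.
At a 46% response rate, contacts needed = 102 / 0.46 ≈ 221.74 → 222.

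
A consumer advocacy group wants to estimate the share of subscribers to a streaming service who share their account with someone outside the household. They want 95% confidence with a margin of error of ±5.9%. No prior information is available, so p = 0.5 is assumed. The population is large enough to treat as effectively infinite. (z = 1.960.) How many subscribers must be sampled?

276

With p = 0.5, p(1−p) = 0.25.
n = z²·p(1−p)/E² = 1.960² × 0.2500 / 0.059² = 3.8416 × 0.2500 / 0.003481 ≈ 275.90.
Rounding up gives n = 276.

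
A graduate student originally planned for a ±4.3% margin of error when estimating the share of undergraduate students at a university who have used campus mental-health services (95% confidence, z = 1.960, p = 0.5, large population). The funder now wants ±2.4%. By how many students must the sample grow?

At ±4.3%: n = 1.960² × 0.2500 / 0.043² ≈ 519.42 → 520.
At ±2.4%: n = 1.960² × 0.2500 / 0.024² ≈ 1667.36 → 1668.
Additional respondents: 1668 − 520 = 1148.

1148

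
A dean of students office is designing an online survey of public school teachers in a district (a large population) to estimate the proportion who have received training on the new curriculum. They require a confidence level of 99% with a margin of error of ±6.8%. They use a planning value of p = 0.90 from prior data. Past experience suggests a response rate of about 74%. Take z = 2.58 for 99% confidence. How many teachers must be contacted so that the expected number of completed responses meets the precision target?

176

Completed interviews needed: n₀ = 2.58² × 0.0900 / 0.068² ≈ 129.56 → 130.
At a 74% response rate, contacts needed = 130 / 0.74 ≈ 175.68 → 176.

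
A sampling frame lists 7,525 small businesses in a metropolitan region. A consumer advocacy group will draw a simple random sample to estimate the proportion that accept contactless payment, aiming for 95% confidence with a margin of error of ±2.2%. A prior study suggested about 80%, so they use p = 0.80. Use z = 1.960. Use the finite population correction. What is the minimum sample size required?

1087

Unadjusted: n₀ = 1.960² × 0.80 × 0.20 / 0.022² ≈ 1269.95, so n₀ = 1270.
Finite population correction with N = 7,525: n = n₀ / (1 + (n₀−1)/N) = 1270 / (1 + 1269/7525) = 1270 / 1.1686 ≈ 1086.74.
Rounding up, n = 1087.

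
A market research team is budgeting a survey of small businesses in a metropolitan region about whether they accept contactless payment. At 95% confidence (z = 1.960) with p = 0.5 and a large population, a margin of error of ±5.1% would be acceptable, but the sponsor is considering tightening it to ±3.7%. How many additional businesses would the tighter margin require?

At ±5.1%: n = 1.960² × 0.2500 / 0.051² ≈ 369.24 → 370.
At ±3.7%: n = 1.960² × 0.2500 / 0.037² ≈ 701.53 → 702.
Additional respondents: 702 − 370 = 332.

332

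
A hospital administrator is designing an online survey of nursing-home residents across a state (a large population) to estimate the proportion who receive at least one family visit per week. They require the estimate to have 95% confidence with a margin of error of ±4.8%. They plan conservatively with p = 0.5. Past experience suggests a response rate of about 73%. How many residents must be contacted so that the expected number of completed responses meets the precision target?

For 95% confidence, z = 1.960.
Completed interviews needed: n₀ = 1.960² × 0.2500 / 0.048² ≈ 416.84 → 417.
At a 73% response rate, contacts needed = 417 / 0.73 ≈ 571.23 → 572.

572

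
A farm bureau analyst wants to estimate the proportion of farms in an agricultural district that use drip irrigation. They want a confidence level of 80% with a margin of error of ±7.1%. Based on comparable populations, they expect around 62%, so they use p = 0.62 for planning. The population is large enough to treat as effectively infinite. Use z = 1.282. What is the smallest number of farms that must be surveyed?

77

With p = 0.62, p(1−p) = 0.2356.
n = z²·p(1−p)/E² = 1.282² × 0.2356 / 0.071² = 1.6435 × 0.2356 / 0.005041 ≈ 76.81.
Rounding up gives n = 77.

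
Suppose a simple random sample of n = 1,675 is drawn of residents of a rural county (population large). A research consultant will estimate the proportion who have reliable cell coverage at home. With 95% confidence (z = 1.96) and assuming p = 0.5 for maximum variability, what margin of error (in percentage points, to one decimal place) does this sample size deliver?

SE(p̂) = √[p(1−p)/n] = √[0.2500/1675] = 0.01222.
E = z × SE = 1.96 × 0.01222 = 0.02395, or 2.4 percentage points.

2.4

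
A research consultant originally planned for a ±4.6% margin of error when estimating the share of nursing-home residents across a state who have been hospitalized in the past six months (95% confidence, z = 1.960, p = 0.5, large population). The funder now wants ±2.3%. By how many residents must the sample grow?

1362

At ±4.6%: n = 1.960² × 0.2500 / 0.046² ≈ 453.88 → 454.
At ±2.3%: n = 1.960² × 0.2500 / 0.023² ≈ 1815.50 → 1816.
Additional respondents: 1816 − 454 = 1362.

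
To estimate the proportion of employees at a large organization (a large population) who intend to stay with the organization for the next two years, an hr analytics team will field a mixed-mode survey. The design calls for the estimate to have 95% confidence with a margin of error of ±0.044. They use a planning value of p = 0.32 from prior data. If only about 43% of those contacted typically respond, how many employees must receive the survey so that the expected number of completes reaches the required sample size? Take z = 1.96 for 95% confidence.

1005

Completed interviews needed: n₀ = 1.96² × 0.2176 / 0.044² ≈ 431.78 → 432.
At a 43% response rate, contacts needed = 432 / 0.43 ≈ 1004.65 → 1005.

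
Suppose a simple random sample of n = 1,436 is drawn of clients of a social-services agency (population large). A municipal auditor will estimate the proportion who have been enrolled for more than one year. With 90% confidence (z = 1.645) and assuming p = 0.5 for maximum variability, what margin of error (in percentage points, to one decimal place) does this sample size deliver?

SE(p̂) = √[p(1−p)/n] = √[0.2500/1436] = 0.01319.
E = z × SE = 1.645 × 0.01319 = 0.02170, or 2.2 percentage points.

2.2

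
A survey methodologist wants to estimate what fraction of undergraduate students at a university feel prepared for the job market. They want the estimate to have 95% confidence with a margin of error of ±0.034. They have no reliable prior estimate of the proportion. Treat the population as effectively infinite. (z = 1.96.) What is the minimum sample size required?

831

With no prior estimate, use p = 0.5, giving p(1−p) = 0.25.
n = z²·p(1−p)/E² = 1.96² × 0.2500 / 0.034² = 3.8416 × 0.2500 / 0.001156 ≈ 830.80.
Rounding up gives n = 831.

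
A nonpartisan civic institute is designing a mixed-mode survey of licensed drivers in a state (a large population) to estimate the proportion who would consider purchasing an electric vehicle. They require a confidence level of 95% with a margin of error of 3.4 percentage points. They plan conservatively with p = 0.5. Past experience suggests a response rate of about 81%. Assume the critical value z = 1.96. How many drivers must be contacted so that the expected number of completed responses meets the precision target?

Completed interviews needed: n₀ = 1.96² × 0.2500 / 0.034² ≈ 830.80 → 831.
At an 81% response rate, contacts needed = 831 / 0.81 ≈ 1025.93 → 1026.

1026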